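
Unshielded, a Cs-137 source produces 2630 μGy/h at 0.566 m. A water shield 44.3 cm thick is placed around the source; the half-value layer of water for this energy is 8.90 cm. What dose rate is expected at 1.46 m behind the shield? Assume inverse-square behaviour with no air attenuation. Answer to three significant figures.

12.5 μGy/h

Distance alone: 2630 × (0.566/1.46)² = 2630 × 0.1503 = 395.3 μGy/h.
Shield: 44.3/8.90 = 4.978 half-value layers → attenuation 2^(−4.978) = 0.03173.
Combined: 395.3 × 0.03173 = 12.54 μGy/h.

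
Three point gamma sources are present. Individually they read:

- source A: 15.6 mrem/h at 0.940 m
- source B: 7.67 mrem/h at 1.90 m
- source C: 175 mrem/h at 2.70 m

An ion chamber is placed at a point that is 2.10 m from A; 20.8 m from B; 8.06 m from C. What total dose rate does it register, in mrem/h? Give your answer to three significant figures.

22.8 mrem/h

By superposition, sum each source's inverse-square contribution:
A: 15.6 × (0.940/2.10)² = 3.126 mrem/h
B: 7.67 × (1.90/20.8)² = 0.06400 mrem/h
C: 175 × (2.70/8.06)² = 19.64 mrem/h
Total = 3.126 + 0.06400 + 19.64 = 22.83 mrem/h.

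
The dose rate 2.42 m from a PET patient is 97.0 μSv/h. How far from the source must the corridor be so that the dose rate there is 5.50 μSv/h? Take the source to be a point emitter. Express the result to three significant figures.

10.2 m

By the inverse-square law, d₂ = d₁·√(I₁/I₂).
I₁/I₂ = 97.0/5.50 = 17.64, so d₂ = 2.42 × √17.64 = 10.16 m.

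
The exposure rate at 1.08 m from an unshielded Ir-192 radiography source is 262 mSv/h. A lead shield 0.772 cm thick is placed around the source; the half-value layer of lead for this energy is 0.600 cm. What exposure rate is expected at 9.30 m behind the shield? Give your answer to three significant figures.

1.45 mSv/h

Distance alone: (1.08/9.30)² = 0.01349, so 262 × 0.01349 = 3.534 mSv/h.
Shield: 0.772/0.600 = 1.287 half-value layers → attenuation 2^(−1.287) = 0.4098.
Combined: 3.534 × 0.4098 = 1.448 mSv/h.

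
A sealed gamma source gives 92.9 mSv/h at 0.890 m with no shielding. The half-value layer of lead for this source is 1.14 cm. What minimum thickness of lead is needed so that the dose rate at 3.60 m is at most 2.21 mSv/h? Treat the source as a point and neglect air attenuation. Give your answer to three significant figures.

At 3.60 m, distance alone gives 92.9 × (0.890/3.60)² = 92.9 × 0.06112 = 5.678 mSv/h.
Further attenuation needed: 5.678/2.21 = 2.569.
n = log₂(2.569) = 1.361 half-value layers.
Thickness = 1.361 × 1.14 cm = 1.552 cm.

1.55 cm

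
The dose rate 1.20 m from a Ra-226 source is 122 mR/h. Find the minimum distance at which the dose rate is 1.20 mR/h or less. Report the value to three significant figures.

Intensity scales as (d₁/d₂)², so d₂ = d₁·√(I₁/I₂).
I₁/I₂ = 122/1.20 = 101.7, so d₂ = 1.20 × √101.7 = 12.10 m.

12.1 m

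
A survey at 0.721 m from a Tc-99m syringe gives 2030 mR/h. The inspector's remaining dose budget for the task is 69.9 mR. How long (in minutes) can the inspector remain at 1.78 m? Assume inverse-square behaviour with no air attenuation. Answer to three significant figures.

12.6 min

Using I₁d₁² = I₂d₂², rate at 1.78 m:
(0.721/1.78)² = 0.1641, so 2030 × 0.1641 = 333.1 mR/h.
Stay time = 69.9 mR ÷ 333.1 mR/h = 0.2098 h = 12.59 min.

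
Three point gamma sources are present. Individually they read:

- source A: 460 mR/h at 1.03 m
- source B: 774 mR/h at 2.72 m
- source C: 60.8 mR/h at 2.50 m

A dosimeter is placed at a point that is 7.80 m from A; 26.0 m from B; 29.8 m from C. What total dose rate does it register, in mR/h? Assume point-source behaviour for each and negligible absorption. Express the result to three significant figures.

16.9 mR/h

Each source contributes Iᵢ·(dᵢ/rᵢ)²; contributions add.
A: 460 × (1.03/7.80)² = 8.021 mR/h
B: 774 × (2.72/26.0)² = 8.471 mR/h
C: 60.8 × (2.50/29.8)² = 0.4279 mR/h
Total = 8.021 + 8.471 + 0.4279 = 16.92 mR/h.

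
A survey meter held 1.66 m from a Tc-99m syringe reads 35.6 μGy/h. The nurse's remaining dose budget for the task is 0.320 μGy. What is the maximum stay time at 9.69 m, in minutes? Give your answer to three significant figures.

Using I₁d₁² = I₂d₂², rate at 9.69 m:
(1.66/9.69)² = 0.02935, so 35.6 × 0.02935 = 1.045 μGy/h.
Stay time = 0.320 μGy ÷ 1.045 μGy/h = 0.3062 h = 18.37 min.

18.4 min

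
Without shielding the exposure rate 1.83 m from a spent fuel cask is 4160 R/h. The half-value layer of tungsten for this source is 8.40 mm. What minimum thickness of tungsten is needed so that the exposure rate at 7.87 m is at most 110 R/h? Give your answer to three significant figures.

At 7.87 m, distance alone gives (1.83/7.87)² = 0.05407, so 4160 × 0.05407 = 224.9 R/h.
Further attenuation needed: 224.9/110 = 2.045.
n = log₂(2.045) = 1.032 half-value layers.
Thickness = 1.032 × 8.40 mm = 8.669 mm.

8.67 mm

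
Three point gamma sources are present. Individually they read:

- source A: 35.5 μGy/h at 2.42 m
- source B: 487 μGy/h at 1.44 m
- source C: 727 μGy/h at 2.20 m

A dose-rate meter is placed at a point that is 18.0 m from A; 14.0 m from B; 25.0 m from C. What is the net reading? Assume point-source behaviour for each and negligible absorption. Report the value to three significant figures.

11.4 μGy/h

By superposition, sum each source's inverse-square contribution:
A: 35.5 × (2.42/18.0)² = 0.6417 μGy/h
B: 487 × (1.44/14.0)² = 5.152 μGy/h
C: 727 × (2.20/25.0)² = 5.630 μGy/h
Total = 0.6417 + 5.152 + 5.630 = 11.42 μGy/h.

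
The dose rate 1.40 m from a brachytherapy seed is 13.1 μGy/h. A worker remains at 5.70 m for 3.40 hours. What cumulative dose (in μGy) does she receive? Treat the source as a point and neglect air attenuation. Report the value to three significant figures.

2.69 μGy

Using I₁d₁² = I₂d₂², rate at 5.70 m:
(1.40/5.70)² = 0.06033, so 13.1 × 0.06033 = 0.7903 μGy/h.
Dose = rate × time = 0.7903 μGy/h × 3.400 h = 2.687 μGy.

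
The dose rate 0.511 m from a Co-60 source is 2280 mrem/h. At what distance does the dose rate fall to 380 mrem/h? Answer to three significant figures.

Since intensity falls as 1/r², d₂ = d₁·√(I₁/I₂).
I₁/I₂ = 2280/380 = 6.000, so d₂ = 0.511 × √6.000 = 1.252 m.

1.25 m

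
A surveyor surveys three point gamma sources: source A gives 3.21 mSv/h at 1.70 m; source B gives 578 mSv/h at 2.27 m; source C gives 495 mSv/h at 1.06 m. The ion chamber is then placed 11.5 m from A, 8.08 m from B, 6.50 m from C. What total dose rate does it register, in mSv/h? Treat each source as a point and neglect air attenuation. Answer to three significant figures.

By superposition, sum each source's inverse-square contribution:
A: 3.21 × (1.70/11.5)² = 0.07015 mSv/h
B: 578 × (2.27/8.08)² = 45.62 mSv/h
C: 495 × (1.06/6.50)² = 13.16 mSv/h
Total = 0.07015 + 45.62 + 13.16 = 58.85 mSv/h.

58.9 mSv/h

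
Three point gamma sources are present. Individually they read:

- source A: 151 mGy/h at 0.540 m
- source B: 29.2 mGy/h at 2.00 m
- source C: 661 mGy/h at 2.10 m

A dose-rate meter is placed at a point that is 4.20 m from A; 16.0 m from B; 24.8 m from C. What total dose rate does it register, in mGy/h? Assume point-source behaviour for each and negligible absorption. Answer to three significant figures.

By superposition, sum each source's inverse-square contribution:
A: 151 × (0.540/4.20)² = 2.496 mGy/h
B: 29.2 × (2.00/16.0)² = 0.4562 mGy/h
C: 661 × (2.10/24.8)² = 4.740 mGy/h
Total = 2.496 + 0.4562 + 4.740 = 7.692 mGy/h.

7.69 mGy/h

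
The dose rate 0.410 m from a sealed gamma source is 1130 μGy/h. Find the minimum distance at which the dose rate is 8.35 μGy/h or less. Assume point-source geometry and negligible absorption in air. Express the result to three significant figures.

4.77 m

Using I₁d₁² = I₂d₂², d₂ = d₁·√(I₁/I₂).
I₁/I₂ = 1130/8.35 = 135.3, so d₂ = 0.410 × √135.3 = 4.769 m.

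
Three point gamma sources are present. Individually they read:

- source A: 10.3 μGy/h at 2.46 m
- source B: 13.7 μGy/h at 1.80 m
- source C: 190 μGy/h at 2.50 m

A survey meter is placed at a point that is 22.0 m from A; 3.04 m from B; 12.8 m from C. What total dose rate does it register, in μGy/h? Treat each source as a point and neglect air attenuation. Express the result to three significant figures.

Each source contributes Iᵢ·(dᵢ/rᵢ)²; contributions add.
A: 10.3 × (2.46/22.0)² = 0.1288 μGy/h
B: 13.7 × (1.80/3.04)² = 4.803 μGy/h
C: 190 × (2.50/12.8)² = 7.248 μGy/h
Total = 0.1288 + 4.803 + 7.248 = 12.18 μGy/h.

12.2 μGy/h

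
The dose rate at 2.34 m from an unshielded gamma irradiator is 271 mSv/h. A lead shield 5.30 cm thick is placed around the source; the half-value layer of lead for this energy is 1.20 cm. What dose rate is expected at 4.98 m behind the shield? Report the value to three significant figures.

Distance alone: (2.34/4.98)² = 0.2208, so 271 × 0.2208 = 59.84 mSv/h.
Shield: 5.30/1.20 = 4.417 half-value layers → attenuation 2^(−4.417) = 0.04681.
Combined: 59.84 × 0.04681 = 2.801 mSv/h.

2.80 mSv/h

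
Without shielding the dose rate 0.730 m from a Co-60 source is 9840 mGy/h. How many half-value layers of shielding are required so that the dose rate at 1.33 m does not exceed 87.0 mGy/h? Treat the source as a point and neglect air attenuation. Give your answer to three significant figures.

5.09 half-value layers

At 1.33 m, distance alone gives 9840 × (0.730/1.33)² = 9840 × 0.3013 = 2965 mGy/h.
Further attenuation needed: 2965/87.0 = 34.08.
n = log₂(34.08) = 5.091 half-value layers.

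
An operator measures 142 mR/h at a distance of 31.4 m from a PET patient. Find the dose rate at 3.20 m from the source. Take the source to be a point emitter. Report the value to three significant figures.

13700 mR/h

Using I₁d₁² = I₂d₂², the rate at 3.20 m is
142 × (31.4/3.20)² = 142 × 96.29 = 13670 mR/h.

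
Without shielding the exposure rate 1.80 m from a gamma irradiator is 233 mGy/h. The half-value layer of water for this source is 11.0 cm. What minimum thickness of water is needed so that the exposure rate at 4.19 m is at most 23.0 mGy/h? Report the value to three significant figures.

At 4.19 m, distance alone gives 233 × (1.80/4.19)² = 233 × 0.1846 = 43.01 mGy/h.
Further attenuation needed: 43.01/23.0 = 1.870.
n = log₂(1.870) = 0.9030 half-value layers.
Thickness = 0.9030 × 11.0 cm = 9.933 cm.

9.93 cm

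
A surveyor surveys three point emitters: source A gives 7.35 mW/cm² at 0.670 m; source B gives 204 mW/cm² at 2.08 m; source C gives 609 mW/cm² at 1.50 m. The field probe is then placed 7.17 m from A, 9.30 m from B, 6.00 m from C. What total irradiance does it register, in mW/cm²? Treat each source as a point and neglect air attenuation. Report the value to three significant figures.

48.3 mW/cm²

By superposition, sum each source's inverse-square contribution:
A: 7.35 × (0.670/7.17)² = 0.06418 mW/cm²
B: 204 × (2.08/9.30)² = 10.20 mW/cm²
C: 609 × (1.50/6.00)² = 38.06 mW/cm²
Total = 0.06418 + 10.20 + 38.06 = 48.32 mW/cm².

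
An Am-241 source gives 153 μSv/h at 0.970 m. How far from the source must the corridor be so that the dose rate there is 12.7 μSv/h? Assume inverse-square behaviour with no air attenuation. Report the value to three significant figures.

3.37 m

Since intensity falls as 1/r², d₂ = d₁·√(I₁/I₂).
I₁/I₂ = 153/12.7 = 12.05, so d₂ = 0.970 × √12.05 = 3.367 m.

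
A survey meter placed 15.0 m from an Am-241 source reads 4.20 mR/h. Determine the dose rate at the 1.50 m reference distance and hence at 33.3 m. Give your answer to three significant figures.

420 mR/h; 0.852 mR/h

Using I₁d₁² = I₂d₂²,
At 1.50 m: (15.0/1.50)² = 100.0, so 4.20 × 100.0 = 420.0 mR/h
At 33.3 m: 420.0 × (1.50/33.3)² = 420.0 × 0.002029 = 0.8522 mR/h.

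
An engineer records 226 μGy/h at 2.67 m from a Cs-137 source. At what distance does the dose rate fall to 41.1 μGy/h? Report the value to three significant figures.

6.26 m

Using I₁d₁² = I₂d₂², d₂ = d₁·√(I₁/I₂).
I₁/I₂ = 226/41.1 = 5.499, so d₂ = 2.67 × √5.499 = 6.261 m.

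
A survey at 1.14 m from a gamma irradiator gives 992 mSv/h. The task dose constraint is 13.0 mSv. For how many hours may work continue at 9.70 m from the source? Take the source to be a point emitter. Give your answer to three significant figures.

0.949 h

Applying the 1/r² law, rate at 9.70 m:
(1.14/9.70)² = 0.01381, so 992 × 0.01381 = 13.70 mSv/h.
Stay time = 13.0 mSv ÷ 13.70 mSv/h = 0.9489 h.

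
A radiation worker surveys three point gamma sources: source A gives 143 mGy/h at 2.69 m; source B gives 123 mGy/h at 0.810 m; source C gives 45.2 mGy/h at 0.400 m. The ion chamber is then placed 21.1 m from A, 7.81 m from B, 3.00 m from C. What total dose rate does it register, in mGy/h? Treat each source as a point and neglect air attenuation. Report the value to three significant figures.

4.45 mGy/h

By superposition, sum each source's inverse-square contribution:
A: 143 × (2.69/21.1)² = 2.324 mGy/h
B: 123 × (0.810/7.81)² = 1.323 mGy/h
C: 45.2 × (0.400/3.00)² = 0.8036 mGy/h
Total = 2.324 + 1.323 + 0.8036 = 4.451 mGy/h.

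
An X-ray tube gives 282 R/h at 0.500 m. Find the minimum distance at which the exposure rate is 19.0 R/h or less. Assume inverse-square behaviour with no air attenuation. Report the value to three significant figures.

1.93 m

Using I₁d₁² = I₂d₂², d₂ = d₁·√(I₁/I₂).
I₁/I₂ = 282/19.0 = 14.84, so d₂ = 0.500 × √14.84 = 1.926 m.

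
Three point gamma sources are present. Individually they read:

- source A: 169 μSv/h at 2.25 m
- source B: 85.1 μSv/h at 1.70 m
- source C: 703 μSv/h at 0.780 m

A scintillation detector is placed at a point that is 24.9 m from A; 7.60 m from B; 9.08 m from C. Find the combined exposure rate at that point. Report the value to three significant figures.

Each source contributes Iᵢ·(dᵢ/rᵢ)²; contributions add.
A: 169 × (2.25/24.9)² = 1.380 μSv/h
B: 85.1 × (1.70/7.60)² = 4.258 μSv/h
C: 703 × (0.780/9.08)² = 5.188 μSv/h
Total = 1.380 + 4.258 + 5.188 = 10.83 μSv/h.

10.8 μSv/h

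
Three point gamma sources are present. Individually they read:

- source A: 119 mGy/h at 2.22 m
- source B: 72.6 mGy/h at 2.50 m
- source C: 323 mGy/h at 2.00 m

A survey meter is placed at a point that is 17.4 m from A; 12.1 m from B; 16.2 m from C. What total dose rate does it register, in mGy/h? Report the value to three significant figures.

By superposition, sum each source's inverse-square contribution:
A: 119 × (2.22/17.4)² = 1.937 mGy/h
B: 72.6 × (2.50/12.1)² = 3.099 mGy/h
C: 323 × (2.00/16.2)² = 4.923 mGy/h
Total = 1.937 + 3.099 + 4.923 = 9.959 mGy/h.

9.96 mGy/h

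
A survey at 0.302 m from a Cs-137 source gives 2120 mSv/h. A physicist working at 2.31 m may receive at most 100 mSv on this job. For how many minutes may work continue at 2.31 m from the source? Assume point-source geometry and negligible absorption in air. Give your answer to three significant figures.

166 min

Applying the 1/r² law, rate at 2.31 m:
2120 × (0.302/2.31)² = 2120 × 0.01709 = 36.23 mSv/h.
Stay time = 100 mSv ÷ 36.23 mSv/h = 2.760 h = 165.6 min.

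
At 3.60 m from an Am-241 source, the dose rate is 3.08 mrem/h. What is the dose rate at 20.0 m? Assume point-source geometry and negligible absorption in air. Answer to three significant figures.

Since intensity falls as 1/r², the rate at 20.0 m is
(3.60/20.0)² = 0.03240, so 3.08 × 0.03240 = 0.09979 mrem/h.

0.0998 mrem/h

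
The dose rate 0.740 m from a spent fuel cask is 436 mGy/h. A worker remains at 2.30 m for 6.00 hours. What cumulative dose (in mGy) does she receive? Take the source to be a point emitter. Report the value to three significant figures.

Using I₁d₁² = I₂d₂², rate at 2.30 m:
436 × (0.740/2.30)² = 436 × 0.1035 = 45.13 mGy/h.
Dose = rate × time = 45.13 mGy/h × 6.000 h = 270.8 mGy.

271 mGy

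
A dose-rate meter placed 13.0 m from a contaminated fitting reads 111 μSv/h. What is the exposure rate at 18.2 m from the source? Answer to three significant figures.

Since intensity falls as 1/r², scaling from 13.0 m to 18.2 m:
111 × (13.0/18.2)² = 111 × 0.5102 = 56.63 μSv/h.

56.6 μSv/h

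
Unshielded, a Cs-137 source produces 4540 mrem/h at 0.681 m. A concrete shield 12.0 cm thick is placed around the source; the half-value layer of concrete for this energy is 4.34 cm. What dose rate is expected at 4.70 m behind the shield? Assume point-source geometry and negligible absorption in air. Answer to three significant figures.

14.0 mrem/h

Distance alone: (0.681/4.70)² = 0.02099, so 4540 × 0.02099 = 95.29 mrem/h.
Shield: 12.0/4.34 = 2.765 half-value layers → attenuation 2^(−2.765) = 0.1471.
Combined: 95.29 × 0.1471 = 14.02 mrem/h.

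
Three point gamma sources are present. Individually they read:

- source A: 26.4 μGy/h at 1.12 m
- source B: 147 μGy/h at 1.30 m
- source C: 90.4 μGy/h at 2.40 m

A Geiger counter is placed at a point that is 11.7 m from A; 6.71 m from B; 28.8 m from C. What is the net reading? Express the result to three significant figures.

6.39 μGy/h

By superposition, sum each source's inverse-square contribution:
A: 26.4 × (1.12/11.7)² = 0.2419 μGy/h
B: 147 × (1.30/6.71)² = 5.518 μGy/h
C: 90.4 × (2.40/28.8)² = 0.6278 μGy/h
Total = 0.2419 + 5.518 + 0.6278 = 6.388 μGy/h.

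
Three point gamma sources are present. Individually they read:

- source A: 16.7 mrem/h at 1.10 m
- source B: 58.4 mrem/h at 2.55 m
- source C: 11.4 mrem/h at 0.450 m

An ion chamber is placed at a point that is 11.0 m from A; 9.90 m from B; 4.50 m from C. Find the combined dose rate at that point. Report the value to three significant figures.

Each source contributes Iᵢ·(dᵢ/rᵢ)²; contributions add.
A: 16.7 × (1.10/11.0)² = 0.1670 mrem/h
B: 58.4 × (2.55/9.90)² = 3.875 mrem/h
C: 11.4 × (0.450/4.50)² = 0.1140 mrem/h
Total = 0.1670 + 3.875 + 0.1140 = 4.156 mrem/h.

4.16 mrem/h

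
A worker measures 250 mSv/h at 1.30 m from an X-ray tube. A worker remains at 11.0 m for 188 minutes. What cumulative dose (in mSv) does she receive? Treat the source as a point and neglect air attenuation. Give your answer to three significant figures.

10.9 mSv

Since intensity falls as 1/r², rate at 11.0 m:
(1.30/11.0)² = 0.01397, so 250 × 0.01397 = 3.493 mSv/h.
Dose = rate × time = 3.493 mSv/h × 3.133 h = 10.94 mSv.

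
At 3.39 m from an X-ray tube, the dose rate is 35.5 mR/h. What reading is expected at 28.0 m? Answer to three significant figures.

0.520 mR/h

Since intensity falls as 1/r², the rate at 28.0 m is
(3.39/28.0)² = 0.01466, so 35.5 × 0.01466 = 0.5204 mR/h.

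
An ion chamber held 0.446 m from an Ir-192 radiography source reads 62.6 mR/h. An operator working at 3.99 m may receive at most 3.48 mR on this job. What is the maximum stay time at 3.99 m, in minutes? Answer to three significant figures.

267 min

Using I₁d₁² = I₂d₂², rate at 3.99 m:
62.6 × (0.446/3.99)² = 62.6 × 0.01249 = 0.7819 mR/h.
Stay time = 3.48 mR ÷ 0.7819 mR/h = 4.451 h = 267.1 min.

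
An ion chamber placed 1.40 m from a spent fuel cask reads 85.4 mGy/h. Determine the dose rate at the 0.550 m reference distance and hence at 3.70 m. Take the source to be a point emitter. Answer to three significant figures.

Since intensity falls as 1/r²,
At 0.550 m: (1.40/0.550)² = 6.479, so 85.4 × 6.479 = 553.3 mGy/h
At 3.70 m: (0.550/3.70)² = 0.02210, so 553.3 × 0.02210 = 12.23 mGy/h.

553 mGy/h; 12.2 mGy/h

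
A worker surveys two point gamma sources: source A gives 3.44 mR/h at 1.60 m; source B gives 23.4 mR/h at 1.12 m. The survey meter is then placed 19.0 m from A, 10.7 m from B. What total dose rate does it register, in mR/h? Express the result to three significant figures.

0.281 mR/h

By superposition, sum each source's inverse-square contribution:
A: 3.44 × (1.60/19.0)² = 0.02439 mR/h
B: 23.4 × (1.12/10.7)² = 0.2564 mR/h
Total = 0.02439 + 0.2564 = 0.2808 mR/h.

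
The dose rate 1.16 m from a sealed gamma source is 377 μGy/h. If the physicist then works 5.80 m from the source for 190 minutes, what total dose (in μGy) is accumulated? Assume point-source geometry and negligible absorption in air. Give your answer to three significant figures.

Since intensity falls as 1/r², rate at 5.80 m:
(1.16/5.80)² = 0.04000, so 377 × 0.04000 = 15.08 μGy/h.
Dose = rate × time = 15.08 μGy/h × 3.167 h = 47.76 μGy.

47.8 μGy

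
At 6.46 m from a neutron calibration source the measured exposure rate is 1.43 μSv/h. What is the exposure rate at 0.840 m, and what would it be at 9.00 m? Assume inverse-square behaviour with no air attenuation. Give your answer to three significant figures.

84.6 μSv/h; 0.737 μSv/h

Applying the 1/r² law,
At 0.840 m: 1.43 × (6.46/0.840)² = 1.43 × 59.14 = 84.57 μSv/h
At 9.00 m: (0.840/9.00)² = 0.008711, so 84.57 × 0.008711 = 0.7367 μSv/h.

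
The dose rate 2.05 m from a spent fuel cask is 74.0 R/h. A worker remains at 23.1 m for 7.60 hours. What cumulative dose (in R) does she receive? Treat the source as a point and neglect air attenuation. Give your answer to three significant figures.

4.43 R

Using I₁d₁² = I₂d₂², rate at 23.1 m:
(2.05/23.1)² = 0.007876, so 74.0 × 0.007876 = 0.5828 R/h.
Dose = rate × time = 0.5828 R/h × 7.600 h = 4.429 R.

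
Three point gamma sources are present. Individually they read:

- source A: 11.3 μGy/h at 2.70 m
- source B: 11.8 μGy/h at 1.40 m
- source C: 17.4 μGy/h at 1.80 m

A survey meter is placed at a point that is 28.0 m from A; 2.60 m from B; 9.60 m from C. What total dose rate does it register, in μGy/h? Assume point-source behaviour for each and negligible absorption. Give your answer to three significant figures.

Each source contributes Iᵢ·(dᵢ/rᵢ)²; contributions add.
A: 11.3 × (2.70/28.0)² = 0.1051 μGy/h
B: 11.8 × (1.40/2.60)² = 3.421 μGy/h
C: 17.4 × (1.80/9.60)² = 0.6117 μGy/h
Total = 0.1051 + 3.421 + 0.6117 = 4.138 μGy/h.

4.14 μGy/h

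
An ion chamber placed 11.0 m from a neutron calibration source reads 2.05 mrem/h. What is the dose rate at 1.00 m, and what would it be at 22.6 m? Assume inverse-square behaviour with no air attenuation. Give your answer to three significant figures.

Using I₁d₁² = I₂d₂²,
At 1.00 m: (11.0/1.00)² = 121.0, so 2.05 × 121.0 = 248.0 mrem/h
At 22.6 m: 248.0 × (1.00/22.6)² = 248.0 × 0.001958 = 0.4856 mrem/h.

248 mrem/h; 0.486 mrem/h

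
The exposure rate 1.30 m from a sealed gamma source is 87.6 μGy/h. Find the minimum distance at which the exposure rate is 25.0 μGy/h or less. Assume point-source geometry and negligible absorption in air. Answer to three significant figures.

2.43 m

Since intensity falls as 1/r², d₂ = d₁·√(I₁/I₂).
I₁/I₂ = 87.6/25.0 = 3.504, so d₂ = 1.30 × √3.504 = 2.433 m.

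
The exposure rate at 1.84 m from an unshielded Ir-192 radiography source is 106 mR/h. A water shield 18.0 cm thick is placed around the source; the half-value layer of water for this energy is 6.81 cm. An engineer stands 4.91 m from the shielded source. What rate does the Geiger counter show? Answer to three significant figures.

2.38 mR/h

Distance alone: (1.84/4.91)² = 0.1404, so 106 × 0.1404 = 14.88 mR/h.
Shield: 18.0/6.81 = 2.643 half-value layers → attenuation 2^(−2.643) = 0.1601.
Combined: 14.88 × 0.1601 = 2.382 mR/h.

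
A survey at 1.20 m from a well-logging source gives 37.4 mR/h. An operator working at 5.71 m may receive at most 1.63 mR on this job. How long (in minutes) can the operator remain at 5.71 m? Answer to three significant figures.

Applying the 1/r² law, rate at 5.71 m:
(1.20/5.71)² = 0.04417, so 37.4 × 0.04417 = 1.652 mR/h.
Stay time = 1.63 mR ÷ 1.652 mR/h = 0.9867 h = 59.20 min.

59.2 min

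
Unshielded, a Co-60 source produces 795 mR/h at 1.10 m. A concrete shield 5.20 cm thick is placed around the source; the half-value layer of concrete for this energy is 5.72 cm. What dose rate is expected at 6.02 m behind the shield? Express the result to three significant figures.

Distance alone: 795 × (1.10/6.02)² = 795 × 0.03339 = 26.55 mR/h.
Shield: 5.20/5.72 = 0.9091 half-value layers → attenuation 2^(−0.9091) = 0.5325.
Combined: 26.55 × 0.5325 = 14.14 mR/h.

14.1 mR/h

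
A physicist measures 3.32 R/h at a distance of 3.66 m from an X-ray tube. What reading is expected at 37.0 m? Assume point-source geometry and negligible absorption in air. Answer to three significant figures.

Applying the 1/r² law, the rate at 37.0 m is
3.32 × (3.66/37.0)² = 3.32 × 0.009785 = 0.03249 R/h.

0.0325 R/h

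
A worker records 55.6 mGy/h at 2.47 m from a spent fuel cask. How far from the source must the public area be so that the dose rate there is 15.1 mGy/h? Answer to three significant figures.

4.74 m

Using I₁d₁² = I₂d₂², d₂ = d₁·√(I₁/I₂).
I₁/I₂ = 55.6/15.1 = 3.682, so d₂ = 2.47 × √3.682 = 4.740 m.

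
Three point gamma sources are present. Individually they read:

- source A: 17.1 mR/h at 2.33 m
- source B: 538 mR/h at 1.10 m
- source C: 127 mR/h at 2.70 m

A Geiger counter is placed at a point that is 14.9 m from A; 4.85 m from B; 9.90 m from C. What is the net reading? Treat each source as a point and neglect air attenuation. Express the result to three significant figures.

Each source contributes Iᵢ·(dᵢ/rᵢ)²; contributions add.
A: 17.1 × (2.33/14.9)² = 0.4182 mR/h
B: 538 × (1.10/4.85)² = 27.67 mR/h
C: 127 × (2.70/9.90)² = 9.446 mR/h
Total = 0.4182 + 27.67 + 9.446 = 37.53 mR/h.

37.5 mR/h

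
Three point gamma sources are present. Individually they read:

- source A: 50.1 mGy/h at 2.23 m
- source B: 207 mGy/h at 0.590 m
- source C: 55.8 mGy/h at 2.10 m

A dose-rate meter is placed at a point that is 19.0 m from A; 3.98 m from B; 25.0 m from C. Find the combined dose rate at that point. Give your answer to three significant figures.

Each source contributes Iᵢ·(dᵢ/rᵢ)²; contributions add.
A: 50.1 × (2.23/19.0)² = 0.6901 mGy/h
B: 207 × (0.590/3.98)² = 4.549 mGy/h
C: 55.8 × (2.10/25.0)² = 0.3937 mGy/h
Total = 0.6901 + 4.549 + 0.3937 = 5.633 mGy/h.

5.63 mGy/h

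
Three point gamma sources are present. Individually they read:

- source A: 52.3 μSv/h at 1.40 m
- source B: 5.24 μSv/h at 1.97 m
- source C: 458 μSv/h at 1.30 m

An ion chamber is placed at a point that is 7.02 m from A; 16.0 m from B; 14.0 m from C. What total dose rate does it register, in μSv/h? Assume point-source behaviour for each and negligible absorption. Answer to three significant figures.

6.11 μSv/h

By superposition, sum each source's inverse-square contribution:
A: 52.3 × (1.40/7.02)² = 2.080 μSv/h
B: 5.24 × (1.97/16.0)² = 0.07944 μSv/h
C: 458 × (1.30/14.0)² = 3.949 μSv/h
Total = 2.080 + 0.07944 + 3.949 = 6.108 μSv/h.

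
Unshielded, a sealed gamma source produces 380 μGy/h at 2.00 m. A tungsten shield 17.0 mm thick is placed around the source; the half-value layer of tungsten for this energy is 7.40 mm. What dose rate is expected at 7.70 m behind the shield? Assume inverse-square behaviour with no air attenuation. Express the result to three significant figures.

Distance alone: 380 × (2.00/7.70)² = 380 × 0.06747 = 25.64 μGy/h.
Shield: 17.0/7.40 = 2.297 half-value layers → attenuation 2^(−2.297) = 0.2035.
Combined: 25.64 × 0.2035 = 5.218 μGy/h.

5.22 μGy/h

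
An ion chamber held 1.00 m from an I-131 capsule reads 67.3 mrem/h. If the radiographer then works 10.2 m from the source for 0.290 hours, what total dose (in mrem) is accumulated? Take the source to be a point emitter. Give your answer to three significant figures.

Intensity scales as (d₁/d₂)², so rate at 10.2 m:
(1.00/10.2)² = 0.009612, so 67.3 × 0.009612 = 0.6469 mrem/h.
Dose = rate × time = 0.6469 mrem/h × 0.2900 h = 0.1876 mrem.

0.188 mrem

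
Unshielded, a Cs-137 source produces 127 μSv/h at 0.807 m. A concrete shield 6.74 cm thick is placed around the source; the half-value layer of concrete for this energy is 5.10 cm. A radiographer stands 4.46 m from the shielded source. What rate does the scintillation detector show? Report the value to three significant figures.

1.66 μSv/h

Distance alone: 127 × (0.807/4.46)² = 127 × 0.03274 = 4.158 μSv/h.
Shield: 6.74/5.10 = 1.322 half-value layers → attenuation 2^(−1.322) = 0.4000.
Combined: 4.158 × 0.4000 = 1.663 μSv/h.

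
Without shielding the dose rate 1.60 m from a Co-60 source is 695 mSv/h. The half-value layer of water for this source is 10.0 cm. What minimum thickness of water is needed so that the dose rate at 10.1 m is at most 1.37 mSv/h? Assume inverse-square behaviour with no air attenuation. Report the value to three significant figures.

36.7 cm

At 10.1 m, distance alone gives (1.60/10.1)² = 0.02510, so 695 × 0.02510 = 17.44 mSv/h.
Further attenuation needed: 17.44/1.37 = 12.73.
n = log₂(12.73) = 3.670 half-value layers.
Thickness = 3.670 × 10.0 cm = 36.70 cm.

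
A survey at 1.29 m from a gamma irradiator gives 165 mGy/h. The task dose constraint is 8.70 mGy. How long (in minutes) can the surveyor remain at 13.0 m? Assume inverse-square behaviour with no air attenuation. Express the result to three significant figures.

Since intensity falls as 1/r², rate at 13.0 m:
165 × (1.29/13.0)² = 165 × 0.009847 = 1.625 mGy/h.
Stay time = 8.70 mGy ÷ 1.625 mGy/h = 5.354 h = 321.2 min.

321 min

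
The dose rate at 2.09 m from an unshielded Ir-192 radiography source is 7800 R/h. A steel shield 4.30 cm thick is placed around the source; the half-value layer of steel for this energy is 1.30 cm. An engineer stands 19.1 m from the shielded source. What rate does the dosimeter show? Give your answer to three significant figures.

9.43 R/h

Distance alone: (2.09/19.1)² = 0.01197, so 7800 × 0.01197 = 93.37 R/h.
Shield: 4.30/1.30 = 3.308 half-value layers → attenuation 2^(−3.308) = 0.1010.
Combined: 93.37 × 0.1010 = 9.430 R/h.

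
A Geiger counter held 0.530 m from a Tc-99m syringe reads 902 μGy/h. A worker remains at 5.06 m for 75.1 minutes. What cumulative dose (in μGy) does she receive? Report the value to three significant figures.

Since intensity falls as 1/r², rate at 5.06 m:
(0.530/5.06)² = 0.01097, so 902 × 0.01097 = 9.895 μGy/h.
Dose = rate × time = 9.895 μGy/h × 1.252 h = 12.39 μGy.

12.4 μGy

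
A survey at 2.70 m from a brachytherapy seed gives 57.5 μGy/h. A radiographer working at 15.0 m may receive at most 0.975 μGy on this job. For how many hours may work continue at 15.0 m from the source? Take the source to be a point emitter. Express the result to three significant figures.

Using I₁d₁² = I₂d₂², rate at 15.0 m:
(2.70/15.0)² = 0.03240, so 57.5 × 0.03240 = 1.863 μGy/h.
Stay time = 0.975 μGy ÷ 1.863 μGy/h = 0.5233 h.

0.523 h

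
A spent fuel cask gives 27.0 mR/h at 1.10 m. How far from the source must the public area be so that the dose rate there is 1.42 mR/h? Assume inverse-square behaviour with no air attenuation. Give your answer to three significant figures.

Intensity scales as (d₁/d₂)², so d₂ = d₁·√(I₁/I₂).
I₁/I₂ = 27.0/1.42 = 19.01, so d₂ = 1.10 × √19.01 = 4.796 m.

4.80 m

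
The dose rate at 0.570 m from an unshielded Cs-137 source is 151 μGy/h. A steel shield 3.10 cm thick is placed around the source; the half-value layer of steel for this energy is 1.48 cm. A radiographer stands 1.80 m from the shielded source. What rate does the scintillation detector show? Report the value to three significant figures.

Distance alone: (0.570/1.80)² = 0.1003, so 151 × 0.1003 = 15.15 μGy/h.
Shield: 3.10/1.48 = 2.095 half-value layers → attenuation 2^(−2.095) = 0.2341.
Combined: 15.15 × 0.2341 = 3.547 μGy/h.

3.55 μGy/h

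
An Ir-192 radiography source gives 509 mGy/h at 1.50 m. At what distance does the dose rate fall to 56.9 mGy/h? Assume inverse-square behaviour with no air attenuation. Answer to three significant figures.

Using I₁d₁² = I₂d₂², d₂ = d₁·√(I₁/I₂).
I₁/I₂ = 509/56.9 = 8.946, so d₂ = 1.50 × √8.946 = 4.486 m.

4.49 m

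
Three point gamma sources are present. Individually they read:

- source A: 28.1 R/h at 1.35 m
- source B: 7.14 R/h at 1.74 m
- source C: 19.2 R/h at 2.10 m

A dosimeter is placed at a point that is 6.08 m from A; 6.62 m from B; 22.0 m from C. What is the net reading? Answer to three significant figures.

2.05 R/h

Each source contributes Iᵢ·(dᵢ/rᵢ)²; contributions add.
A: 28.1 × (1.35/6.08)² = 1.385 R/h
B: 7.14 × (1.74/6.62)² = 0.4933 R/h
C: 19.2 × (2.10/22.0)² = 0.1749 R/h
Total = 1.385 + 0.4933 + 0.1749 = 2.053 R/h.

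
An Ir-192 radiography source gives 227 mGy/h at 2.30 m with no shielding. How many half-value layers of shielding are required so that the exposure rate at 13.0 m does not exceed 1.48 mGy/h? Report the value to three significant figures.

At 13.0 m, distance alone gives (2.30/13.0)² = 0.03130, so 227 × 0.03130 = 7.105 mGy/h.
Further attenuation needed: 7.105/1.48 = 4.801.
n = log₂(4.801) = 2.263 half-value layers.

2.26 half-value layers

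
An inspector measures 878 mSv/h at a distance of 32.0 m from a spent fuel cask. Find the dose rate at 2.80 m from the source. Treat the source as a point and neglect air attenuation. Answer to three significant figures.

115000 mSv/h

Applying the 1/r² law, the rate at 2.80 m is
(32.0/2.80)² = 130.6, so 878 × 130.6 = 114700 mSv/h.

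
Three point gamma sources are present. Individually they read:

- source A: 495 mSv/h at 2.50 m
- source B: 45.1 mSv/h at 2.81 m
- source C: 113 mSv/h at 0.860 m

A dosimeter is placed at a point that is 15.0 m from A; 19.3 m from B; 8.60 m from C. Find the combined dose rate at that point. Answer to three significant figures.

By superposition, sum each source's inverse-square contribution:
A: 495 × (2.50/15.0)² = 13.75 mSv/h
B: 45.1 × (2.81/19.3)² = 0.9560 mSv/h
C: 113 × (0.860/8.60)² = 1.130 mSv/h
Total = 13.75 + 0.9560 + 1.130 = 15.84 mSv/h.

15.8 mSv/h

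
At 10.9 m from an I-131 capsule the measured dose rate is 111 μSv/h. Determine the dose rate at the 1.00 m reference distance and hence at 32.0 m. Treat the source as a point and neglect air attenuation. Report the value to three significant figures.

13200 μSv/h; 12.9 μSv/h

Intensity scales as (d₁/d₂)², so
At 1.00 m: 111 × (10.9/1.00)² = 111 × 118.8 = 13190 μSv/h
At 32.0 m: (1.00/32.0)² = 0.0009766, so 13190 × 0.0009766 = 12.88 μSv/h.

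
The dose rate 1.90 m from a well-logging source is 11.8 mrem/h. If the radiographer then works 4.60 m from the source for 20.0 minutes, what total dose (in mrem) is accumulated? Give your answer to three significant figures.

0.671 mrem

Applying the 1/r² law, rate at 4.60 m:
11.8 × (1.90/4.60)² = 11.8 × 0.1706 = 2.013 mrem/h.
Dose = rate × time = 2.013 mrem/h × 0.3333 h = 0.6709 mrem.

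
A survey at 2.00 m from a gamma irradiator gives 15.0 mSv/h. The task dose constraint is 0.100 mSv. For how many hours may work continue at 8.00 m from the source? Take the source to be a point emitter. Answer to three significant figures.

0.107 h

By the inverse-square law, rate at 8.00 m:
(2.00/8.00)² = 0.06250, so 15.0 × 0.06250 = 0.9375 mSv/h.
Stay time = 0.100 mSv ÷ 0.9375 mSv/h = 0.1067 h.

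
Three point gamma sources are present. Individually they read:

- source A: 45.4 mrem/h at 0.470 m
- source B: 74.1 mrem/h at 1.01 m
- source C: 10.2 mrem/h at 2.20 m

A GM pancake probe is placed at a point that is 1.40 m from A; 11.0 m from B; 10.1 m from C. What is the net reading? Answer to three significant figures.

6.23 mrem/h

Each source contributes Iᵢ·(dᵢ/rᵢ)²; contributions add.
A: 45.4 × (0.470/1.40)² = 5.117 mrem/h
B: 74.1 × (1.01/11.0)² = 0.6247 mrem/h
C: 10.2 × (2.20/10.1)² = 0.4840 mrem/h
Total = 5.117 + 0.6247 + 0.4840 = 6.226 mrem/h.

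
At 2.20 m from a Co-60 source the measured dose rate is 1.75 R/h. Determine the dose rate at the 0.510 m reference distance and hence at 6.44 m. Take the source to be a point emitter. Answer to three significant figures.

By the inverse-square law,
At 0.510 m: (2.20/0.510)² = 18.61, so 1.75 × 18.61 = 32.57 R/h
At 6.44 m: 32.57 × (0.510/6.44)² = 32.57 × 0.006271 = 0.2042 R/h.

32.6 R/h; 0.204 R/h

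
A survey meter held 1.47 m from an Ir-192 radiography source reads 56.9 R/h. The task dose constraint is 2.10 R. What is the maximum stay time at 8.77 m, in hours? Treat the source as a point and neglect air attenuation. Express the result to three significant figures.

1.31 h

Intensity scales as (d₁/d₂)², so rate at 8.77 m:
56.9 × (1.47/8.77)² = 56.9 × 0.02810 = 1.599 R/h.
Stay time = 2.10 R ÷ 1.599 R/h = 1.313 h.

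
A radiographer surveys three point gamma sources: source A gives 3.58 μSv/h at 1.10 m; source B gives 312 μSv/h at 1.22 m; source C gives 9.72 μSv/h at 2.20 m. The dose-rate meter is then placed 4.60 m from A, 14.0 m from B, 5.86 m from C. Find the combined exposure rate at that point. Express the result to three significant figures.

3.94 μSv/h

Each source contributes Iᵢ·(dᵢ/rᵢ)²; contributions add.
A: 3.58 × (1.10/4.60)² = 0.2047 μSv/h
B: 312 × (1.22/14.0)² = 2.369 μSv/h
C: 9.72 × (2.20/5.86)² = 1.370 μSv/h
Total = 0.2047 + 2.369 + 1.370 = 3.944 μSv/h.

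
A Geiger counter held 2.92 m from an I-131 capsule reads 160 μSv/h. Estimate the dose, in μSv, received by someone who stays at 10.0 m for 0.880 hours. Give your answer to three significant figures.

Since intensity falls as 1/r², rate at 10.0 m:
(2.92/10.0)² = 0.08526, so 160 × 0.08526 = 13.64 μSv/h.
Dose = rate × time = 13.64 μSv/h × 0.8800 h = 12.00 μSv.

12.0 μSv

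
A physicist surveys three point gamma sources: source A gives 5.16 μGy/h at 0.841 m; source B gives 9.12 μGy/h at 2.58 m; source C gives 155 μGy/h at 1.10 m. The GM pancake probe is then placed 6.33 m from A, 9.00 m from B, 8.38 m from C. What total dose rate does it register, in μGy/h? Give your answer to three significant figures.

By superposition, sum each source's inverse-square contribution:
A: 5.16 × (0.841/6.33)² = 0.09108 μGy/h
B: 9.12 × (2.58/9.00)² = 0.7495 μGy/h
C: 155 × (1.10/8.38)² = 2.671 μGy/h
Total = 0.09108 + 0.7495 + 2.671 = 3.512 μGy/h.

3.51 μGy/h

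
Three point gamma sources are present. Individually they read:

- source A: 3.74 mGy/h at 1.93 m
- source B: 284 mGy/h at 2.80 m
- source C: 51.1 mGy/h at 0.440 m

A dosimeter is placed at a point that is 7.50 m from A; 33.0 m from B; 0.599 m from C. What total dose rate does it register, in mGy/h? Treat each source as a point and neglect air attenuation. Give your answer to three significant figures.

29.9 mGy/h

By superposition, sum each source's inverse-square contribution:
A: 3.74 × (1.93/7.50)² = 0.2477 mGy/h
B: 284 × (2.80/33.0)² = 2.045 mGy/h
C: 51.1 × (0.440/0.599)² = 27.57 mGy/h
Total = 0.2477 + 2.045 + 27.57 = 29.86 mGy/h.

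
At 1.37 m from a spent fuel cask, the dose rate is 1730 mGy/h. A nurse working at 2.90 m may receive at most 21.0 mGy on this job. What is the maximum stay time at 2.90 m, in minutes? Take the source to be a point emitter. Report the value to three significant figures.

3.26 min

Since intensity falls as 1/r², rate at 2.90 m:
(1.37/2.90)² = 0.2232, so 1730 × 0.2232 = 386.1 mGy/h.
Stay time = 21.0 mGy ÷ 386.1 mGy/h = 0.05439 h = 3.263 min.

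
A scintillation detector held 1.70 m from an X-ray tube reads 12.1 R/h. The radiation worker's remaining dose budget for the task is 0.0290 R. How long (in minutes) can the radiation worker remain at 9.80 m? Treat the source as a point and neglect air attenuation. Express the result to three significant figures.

Since intensity falls as 1/r², rate at 9.80 m:
(1.70/9.80)² = 0.03009, so 12.1 × 0.03009 = 0.3641 R/h.
Stay time = 0.0290 R ÷ 0.3641 R/h = 0.07965 h = 4.779 min.

4.78 min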